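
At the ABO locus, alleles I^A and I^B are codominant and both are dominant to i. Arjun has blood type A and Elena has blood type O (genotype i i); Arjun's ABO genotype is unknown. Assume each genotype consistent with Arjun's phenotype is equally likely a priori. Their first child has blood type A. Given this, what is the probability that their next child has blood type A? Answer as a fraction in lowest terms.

5/6

Possible genotypes: Arjun ∈ {I^A I^A, I^A i}; Elena ∈ {i i}.
Weight each parental genotype pair by prior × P(type-A child):
  I^A I^A × i i: posterior weight 2/3; P(next child type A) = 1.
  I^A i × i i: posterior weight 1/3; P(next child type A) = 1/2.
Weighted sum = 5/6.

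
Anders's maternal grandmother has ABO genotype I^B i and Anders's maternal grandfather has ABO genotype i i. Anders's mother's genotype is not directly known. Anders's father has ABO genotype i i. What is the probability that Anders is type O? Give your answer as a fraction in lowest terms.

3/4

Anders's mother's ABO genotype from I^B i × i i: 1/2 I^B i, 1/2 i i.
Crossing each possibility with the father i i and summing P(type O): 1/2·1/2 + 1/2·1 = 3/4.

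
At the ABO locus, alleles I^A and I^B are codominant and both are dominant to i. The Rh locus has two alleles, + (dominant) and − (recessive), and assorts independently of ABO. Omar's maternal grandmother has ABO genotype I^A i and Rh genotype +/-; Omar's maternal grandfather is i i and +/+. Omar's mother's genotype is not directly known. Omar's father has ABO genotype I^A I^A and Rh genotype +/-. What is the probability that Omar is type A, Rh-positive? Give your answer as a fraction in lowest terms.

Omar's mother's ABO genotype from I^A i × i i: 1/2 I^A i, 1/2 i i.
Crossing each possibility with the father I^A I^A and summing P(type A): 1/2·1 + 1/2·1 = 1.
Similarly for Rh via the mother's Rh distribution: P(Rh+) = 7/8.
Independent loci: 1 × 7/8 = 7/8.

7/8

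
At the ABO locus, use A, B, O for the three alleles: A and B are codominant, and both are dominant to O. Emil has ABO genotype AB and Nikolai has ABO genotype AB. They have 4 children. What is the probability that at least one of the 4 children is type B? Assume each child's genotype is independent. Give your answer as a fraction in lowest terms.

175/256

ABO cross AB × AB → 1/4 A, 1/4 B, 1/2 AB.
So P(type B) = 1/4 per child.
P(none) = (3/4)^4 = 81/256; P(at least one) = 1 − 81/256 = 175/256.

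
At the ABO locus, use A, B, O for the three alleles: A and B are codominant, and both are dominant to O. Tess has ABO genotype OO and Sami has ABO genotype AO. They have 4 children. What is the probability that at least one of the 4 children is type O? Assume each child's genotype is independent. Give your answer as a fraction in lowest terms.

15/16

ABO cross OO × AO → 1/2 O, 1/2 A.
So P(type O) = 1/2 per child.
P(none) = (1/2)^4 = 1/16; P(at least one) = 1 − 1/16 = 15/16.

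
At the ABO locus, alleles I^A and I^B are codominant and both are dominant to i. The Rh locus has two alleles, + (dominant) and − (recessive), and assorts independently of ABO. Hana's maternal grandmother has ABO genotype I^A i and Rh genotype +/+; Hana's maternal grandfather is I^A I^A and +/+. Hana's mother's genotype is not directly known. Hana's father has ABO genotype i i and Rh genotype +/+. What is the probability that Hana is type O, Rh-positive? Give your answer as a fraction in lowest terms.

1/4

Hana's mother's ABO genotype from I^A i × I^A I^A: 1/2 I^A I^A, 1/2 I^A i.
Crossing each possibility with the father i i and summing P(type O): 1/2·0 + 1/2·1/2 = 1/4.
Similarly for Rh via the mother's Rh distribution: P(Rh+) = 1.
Independent loci: 1/4 × 1 = 1/4.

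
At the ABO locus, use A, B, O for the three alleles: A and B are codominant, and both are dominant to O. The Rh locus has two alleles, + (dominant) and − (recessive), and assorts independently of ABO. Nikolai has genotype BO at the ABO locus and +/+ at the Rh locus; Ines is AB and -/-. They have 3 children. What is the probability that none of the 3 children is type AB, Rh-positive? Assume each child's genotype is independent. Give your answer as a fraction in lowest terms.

27/64

ABO cross BO × AB → 1/4 A, 1/2 B, 1/4 AB.
Rh cross +/+ × -/- → 1 Rh+; so P(type AB, Rh-positive) = 1/4 × 1 = 1/4 per child.
P(not type AB, Rh-positive) = 3/4 for one child; (3/4)^3 = 27/64.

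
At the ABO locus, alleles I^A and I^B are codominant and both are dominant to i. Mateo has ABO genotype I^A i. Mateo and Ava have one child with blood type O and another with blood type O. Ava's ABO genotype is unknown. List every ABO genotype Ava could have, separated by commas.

I^A i, I^B i, i i

For each candidate genotype of Ava, check whether crossing it with I^A i can produce every observed child phenotype.
  I^A I^A → possible child types {A} ✗
  I^A I^B → possible child types {A, B, AB} ✗
  I^A i → possible child types {O, A} ✓
  I^B I^B → possible child types {B, AB} ✗
  I^B i → possible child types {O, A, B, AB} ✓
  i i → possible child types {O, A} ✓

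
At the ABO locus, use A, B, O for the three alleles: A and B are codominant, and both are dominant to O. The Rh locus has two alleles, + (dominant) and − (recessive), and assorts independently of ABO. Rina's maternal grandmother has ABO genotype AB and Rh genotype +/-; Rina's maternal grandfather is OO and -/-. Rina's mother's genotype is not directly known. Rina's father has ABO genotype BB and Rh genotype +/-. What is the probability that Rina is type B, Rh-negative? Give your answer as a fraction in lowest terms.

9/32

Rina's mother's ABO genotype from AB × OO: 1/2 AO, 1/2 BO.
Crossing each possibility with the father BB and summing P(type B): 1/2·1/2 + 1/2·1 = 3/4.
Similarly for Rh via the mother's Rh distribution: P(Rh-) = 3/8.
Independent loci: 3/4 × 3/8 = 9/32.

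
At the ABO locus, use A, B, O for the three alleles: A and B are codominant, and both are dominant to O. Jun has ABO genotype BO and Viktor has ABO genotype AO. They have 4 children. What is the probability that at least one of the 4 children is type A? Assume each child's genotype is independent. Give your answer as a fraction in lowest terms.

ABO cross BO × AO → 1/4 O, 1/4 A, 1/4 B, 1/4 AB.
So P(type A) = 1/4 per child.
P(none) = (3/4)^4 = 81/256; P(at least one) = 1 − 81/256 = 175/256.

175/256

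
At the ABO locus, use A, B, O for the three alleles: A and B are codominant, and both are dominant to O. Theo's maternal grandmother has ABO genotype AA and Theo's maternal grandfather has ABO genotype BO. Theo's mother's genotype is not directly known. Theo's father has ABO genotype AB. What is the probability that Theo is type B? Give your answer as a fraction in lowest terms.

Theo's mother's ABO genotype from AA × BO: 1/2 AB, 1/2 AO.
Crossing each possibility with the father AB and summing P(type B): 1/2·1/4 + 1/2·1/4 = 1/4.

1/4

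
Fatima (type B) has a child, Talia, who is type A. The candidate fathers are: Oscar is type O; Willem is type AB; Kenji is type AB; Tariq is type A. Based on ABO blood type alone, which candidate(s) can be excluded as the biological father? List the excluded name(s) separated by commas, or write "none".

A candidate is excluded only if no genotype consistent with his phenotype could produce a type A child with a type B mother.
Oscar (type O): no genotype consistent with that phenotype can produce a type-A child with a type-B mother.

Oscar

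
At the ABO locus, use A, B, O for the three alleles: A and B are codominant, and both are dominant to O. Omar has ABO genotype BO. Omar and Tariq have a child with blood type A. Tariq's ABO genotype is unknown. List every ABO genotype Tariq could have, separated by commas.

AA, AB, AO

For each candidate genotype of Tariq, check whether crossing it with BO can produce every observed child phenotype.
  AA → possible child types {A, AB} ✓
  AB → possible child types {A, B, AB} ✓
  AO → possible child types {O, A, B, AB} ✓
  BB → possible child types {B} ✗
  BO → possible child types {O, B} ✗
  OO → possible child types {O, B} ✗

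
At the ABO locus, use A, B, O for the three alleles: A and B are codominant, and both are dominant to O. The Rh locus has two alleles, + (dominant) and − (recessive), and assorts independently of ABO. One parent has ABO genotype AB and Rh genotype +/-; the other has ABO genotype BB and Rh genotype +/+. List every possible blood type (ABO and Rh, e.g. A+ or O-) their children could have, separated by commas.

B+, AB+

Gametes from AB × BB give offspring ABO genotypes AB, BB, i.e. phenotypes B, AB.
Rh cross +/- × +/+ → phenotypes Rh+.
Combining independently: B+, AB+.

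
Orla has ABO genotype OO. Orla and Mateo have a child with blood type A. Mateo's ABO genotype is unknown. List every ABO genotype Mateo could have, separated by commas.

AA, AB, AO

For each candidate genotype of Mateo, check whether crossing it with OO can produce every observed child phenotype.
  AA → possible child types {A} ✓
  AB → possible child types {A, B} ✓
  AO → possible child types {O, A} ✓
  BB → possible child types {B} ✗
  BO → possible child types {O, B} ✗
  OO → possible child types {O} ✗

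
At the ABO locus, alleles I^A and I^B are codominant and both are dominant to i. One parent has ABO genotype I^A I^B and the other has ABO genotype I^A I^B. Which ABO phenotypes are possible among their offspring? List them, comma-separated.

A, B, AB

Gametes from I^A I^B × I^A I^B give offspring ABO genotypes I^A I^A, I^A I^B, I^B I^B, i.e. phenotypes A, B, AB.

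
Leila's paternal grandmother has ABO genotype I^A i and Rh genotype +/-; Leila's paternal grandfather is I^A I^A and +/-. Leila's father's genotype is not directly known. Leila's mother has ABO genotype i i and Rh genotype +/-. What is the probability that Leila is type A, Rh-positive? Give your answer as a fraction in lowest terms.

Leila's father's ABO genotype from I^A i × I^A I^A: 1/2 I^A I^A, 1/2 I^A i.
Crossing each possibility with the mother i i and summing P(type A): 1/2·1 + 1/2·1/2 = 3/4.
Similarly for Rh via the father's Rh distribution: P(Rh+) = 3/4.
Independent loci: 3/4 × 3/4 = 9/16.

9/16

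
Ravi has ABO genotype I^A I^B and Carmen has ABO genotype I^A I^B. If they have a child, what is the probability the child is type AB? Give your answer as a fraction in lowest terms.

1/2

ABO cross I^A I^B × I^A I^B → offspring phenotypes: 1/4 A, 1/4 B, 1/2 AB.
So P(type AB) = 1/2.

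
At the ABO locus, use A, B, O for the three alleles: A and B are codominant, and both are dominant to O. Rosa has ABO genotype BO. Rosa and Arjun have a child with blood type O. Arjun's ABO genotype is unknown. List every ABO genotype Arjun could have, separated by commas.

AO, BO, OO

For each candidate genotype of Arjun, check whether crossing it with BO can produce every observed child phenotype.
  AA → possible child types {A, AB} ✗
  AB → possible child types {A, B, AB} ✗
  AO → possible child types {O, A, B, AB} ✓
  BB → possible child types {B} ✗
  BO → possible child types {O, B} ✓
  OO → possible child types {O, B} ✓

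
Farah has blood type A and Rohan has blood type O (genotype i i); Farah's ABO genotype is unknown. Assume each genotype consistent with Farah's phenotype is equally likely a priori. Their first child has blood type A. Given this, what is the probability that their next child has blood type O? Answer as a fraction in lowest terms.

1/6

Possible genotypes: Farah ∈ {I^A I^A, I^A i}; Rohan ∈ {i i}.
Weight each parental genotype pair by prior × P(type-A child):
  I^A I^A × i i: posterior weight 2/3; P(next child type O) = 0.
  I^A i × i i: posterior weight 1/3; P(next child type O) = 1/2.
Weighted sum = 1/6.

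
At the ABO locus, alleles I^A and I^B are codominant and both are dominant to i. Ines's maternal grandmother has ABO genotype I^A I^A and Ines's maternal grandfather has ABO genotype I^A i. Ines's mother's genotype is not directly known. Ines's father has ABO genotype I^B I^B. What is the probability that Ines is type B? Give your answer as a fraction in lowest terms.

Ines's mother's ABO genotype from I^A I^A × I^A i: 1/2 I^A I^A, 1/2 I^A i.
Crossing each possibility with the father I^B I^B and summing P(type B): 1/2·0 + 1/2·1/2 = 1/4.

1/4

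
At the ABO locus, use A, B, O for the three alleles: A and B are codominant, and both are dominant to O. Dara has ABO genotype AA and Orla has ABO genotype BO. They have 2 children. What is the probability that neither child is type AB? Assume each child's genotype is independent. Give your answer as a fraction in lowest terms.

1/4

ABO cross AA × BO → 1/2 A, 1/2 AB.
So P(type AB) = 1/2 per child.
P(not type AB) = 1/2 for one child; (1/2)^2 = 1/4.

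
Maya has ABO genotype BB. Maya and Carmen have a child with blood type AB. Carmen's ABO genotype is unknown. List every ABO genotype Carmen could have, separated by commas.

AA, AB, AO

For each candidate genotype of Carmen, check whether crossing it with BB can produce every observed child phenotype.
  AA → possible child types {AB} ✓
  AB → possible child types {B, AB} ✓
  AO → possible child types {B, AB} ✓
  BB → possible child types {B} ✗
  BO → possible child types {B} ✗
  OO → possible child types {B} ✗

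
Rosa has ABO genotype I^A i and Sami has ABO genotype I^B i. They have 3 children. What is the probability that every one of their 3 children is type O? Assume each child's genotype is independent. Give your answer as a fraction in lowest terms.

1/64

ABO cross I^A i × I^B i → 1/4 O, 1/4 A, 1/4 B, 1/4 AB.
So P(type O) = 1/4 per child.
All 3 independent: (1/4)^3 = 1/64.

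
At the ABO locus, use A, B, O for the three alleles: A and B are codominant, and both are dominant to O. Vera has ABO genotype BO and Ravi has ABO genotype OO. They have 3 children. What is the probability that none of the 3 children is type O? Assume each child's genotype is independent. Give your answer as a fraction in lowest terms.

ABO cross BO × OO → 1/2 O, 1/2 B.
So P(type O) = 1/2 per child.
P(not type O) = 1/2 for one child; (1/2)^3 = 1/8.

1/8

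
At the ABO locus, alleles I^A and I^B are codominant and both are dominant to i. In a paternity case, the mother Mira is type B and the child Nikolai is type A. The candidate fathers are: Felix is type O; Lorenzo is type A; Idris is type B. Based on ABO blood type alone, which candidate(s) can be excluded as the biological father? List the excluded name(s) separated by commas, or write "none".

A candidate is excluded only if no genotype consistent with his phenotype could produce a type A child with a type B mother.
Felix (type O): no genotype consistent with that phenotype can produce a type-A child with a type-B mother.
Idris (type B): no genotype consistent with that phenotype can produce a type-A child with a type-B mother.

Felix, Idris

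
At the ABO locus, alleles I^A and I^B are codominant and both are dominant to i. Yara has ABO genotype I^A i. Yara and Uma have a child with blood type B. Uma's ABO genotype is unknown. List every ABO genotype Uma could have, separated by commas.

I^A I^B, I^B I^B, I^B i

For each candidate genotype of Uma, check whether crossing it with I^A i can produce every observed child phenotype.
  I^A I^A → possible child types {A} ✗
  I^A I^B → possible child types {A, B, AB} ✓
  I^A i → possible child types {O, A} ✗
  I^B I^B → possible child types {B, AB} ✓
  I^B i → possible child types {O, A, B, AB} ✓
  i i → possible child types {O, A} ✗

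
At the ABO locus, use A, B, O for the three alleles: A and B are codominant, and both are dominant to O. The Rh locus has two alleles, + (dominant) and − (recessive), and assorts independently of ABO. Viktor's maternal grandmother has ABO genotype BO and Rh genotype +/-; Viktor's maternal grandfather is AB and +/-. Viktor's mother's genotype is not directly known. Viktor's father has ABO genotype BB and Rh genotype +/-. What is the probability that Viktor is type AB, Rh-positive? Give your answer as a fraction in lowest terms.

3/16

Viktor's mother's ABO genotype from BO × AB: 1/4 AB, 1/4 AO, 1/4 BB, 1/4 BO.
Crossing each possibility with the father BB and summing P(type AB): 1/4·1/2 + 1/4·1/2 + 1/4·0 + 1/4·0 = 1/4.
Similarly for Rh via the mother's Rh distribution: P(Rh+) = 3/4.
Independent loci: 1/4 × 3/4 = 3/16.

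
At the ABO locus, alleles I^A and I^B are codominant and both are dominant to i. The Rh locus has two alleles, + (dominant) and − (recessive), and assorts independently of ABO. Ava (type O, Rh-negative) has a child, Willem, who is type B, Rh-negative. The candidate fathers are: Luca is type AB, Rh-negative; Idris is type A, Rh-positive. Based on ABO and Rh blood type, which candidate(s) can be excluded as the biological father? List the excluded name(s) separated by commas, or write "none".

A candidate is excluded only if no genotype consistent with his phenotype could produce a type B, Rh-negative child with a type O, Rh-negative mother.
Idris (type A, Rh+): no genotype consistent with that phenotype can produce a type-B Rh- child with a type-O mother.

Idris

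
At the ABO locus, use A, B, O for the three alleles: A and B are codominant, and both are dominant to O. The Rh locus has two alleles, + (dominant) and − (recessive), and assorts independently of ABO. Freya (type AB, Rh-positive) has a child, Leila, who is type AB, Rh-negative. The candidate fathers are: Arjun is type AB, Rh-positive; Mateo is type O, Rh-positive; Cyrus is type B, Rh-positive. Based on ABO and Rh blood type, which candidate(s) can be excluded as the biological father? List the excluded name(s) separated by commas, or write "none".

Mateo

A candidate is excluded only if no genotype consistent with his phenotype could produce a type AB, Rh-negative child with a type AB, Rh-positive mother.
Mateo (type O, Rh+): no genotype consistent with that phenotype can produce a type-AB Rh- child with a type-AB mother.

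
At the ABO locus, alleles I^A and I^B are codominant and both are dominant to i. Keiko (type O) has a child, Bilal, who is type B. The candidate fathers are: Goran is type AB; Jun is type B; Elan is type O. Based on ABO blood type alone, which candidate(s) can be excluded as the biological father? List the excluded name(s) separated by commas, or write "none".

A candidate is excluded only if no genotype consistent with his phenotype could produce a type B child with a type O mother.
Elan (type O): no genotype consistent with that phenotype can produce a type-B child with a type-O mother.

Elan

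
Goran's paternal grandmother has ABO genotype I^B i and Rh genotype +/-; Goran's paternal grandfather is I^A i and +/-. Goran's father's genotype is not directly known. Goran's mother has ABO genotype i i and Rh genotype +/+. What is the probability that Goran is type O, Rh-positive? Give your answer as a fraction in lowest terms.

Goran's father's ABO genotype from I^B i × I^A i: 1/4 I^A I^B, 1/4 I^A i, 1/4 I^B i, 1/4 i i.
Crossing each possibility with the mother i i and summing P(type O): 1/4·0 + 1/4·1/2 + 1/4·1/2 + 1/4·1 = 1/2.
Similarly for Rh via the father's Rh distribution: P(Rh+) = 1.
Independent loci: 1/2 × 1 = 1/2.

1/2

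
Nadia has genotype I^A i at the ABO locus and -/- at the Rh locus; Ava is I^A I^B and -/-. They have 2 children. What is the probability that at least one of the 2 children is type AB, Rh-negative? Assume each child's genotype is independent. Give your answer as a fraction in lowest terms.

ABO cross I^A i × I^A I^B → 1/2 A, 1/4 B, 1/4 AB.
Rh cross -/- × -/- → 1 Rh-; so P(type AB, Rh-negative) = 1/4 × 1 = 1/4 per child.
P(none) = (3/4)^2 = 9/16; P(at least one) = 1 − 9/16 = 7/16.

7/16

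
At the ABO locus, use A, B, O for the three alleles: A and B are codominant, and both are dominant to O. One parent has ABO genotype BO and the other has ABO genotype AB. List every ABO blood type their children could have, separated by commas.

A, B, AB

Gametes from BO × AB give offspring ABO genotypes AB, AO, BB, BO, i.e. phenotypes A, B, AB.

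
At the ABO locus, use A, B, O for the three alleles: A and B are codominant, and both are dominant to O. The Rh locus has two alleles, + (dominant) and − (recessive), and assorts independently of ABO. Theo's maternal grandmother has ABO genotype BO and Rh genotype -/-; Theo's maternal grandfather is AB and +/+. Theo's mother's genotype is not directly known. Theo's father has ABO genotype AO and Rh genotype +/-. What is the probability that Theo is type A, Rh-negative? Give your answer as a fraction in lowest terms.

3/32

Theo's mother's ABO genotype from BO × AB: 1/4 AB, 1/4 AO, 1/4 BB, 1/4 BO.
Crossing each possibility with the father AO and summing P(type A): 1/4·1/2 + 1/4·3/4 + 1/4·0 + 1/4·1/4 = 3/8.
Similarly for Rh via the mother's Rh distribution: P(Rh-) = 1/4.
Independent loci: 3/8 × 1/4 = 3/32.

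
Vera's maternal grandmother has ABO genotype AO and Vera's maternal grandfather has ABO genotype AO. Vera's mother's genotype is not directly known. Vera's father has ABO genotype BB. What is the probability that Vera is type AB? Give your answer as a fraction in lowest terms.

1/2

Vera's mother's ABO genotype from AO × AO: 1/4 AA, 1/2 AO, 1/4 OO.
Crossing each possibility with the father BB and summing P(type AB): 1/4·1 + 1/2·1/2 + 1/4·0 = 1/2.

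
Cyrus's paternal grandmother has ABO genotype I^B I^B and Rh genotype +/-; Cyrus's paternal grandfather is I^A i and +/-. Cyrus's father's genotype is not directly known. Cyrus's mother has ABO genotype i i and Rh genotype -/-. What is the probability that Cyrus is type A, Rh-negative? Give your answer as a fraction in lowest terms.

1/8

Cyrus's father's ABO genotype from I^B I^B × I^A i: 1/2 I^A I^B, 1/2 I^B i.
Crossing each possibility with the mother i i and summing P(type A): 1/2·1/2 + 1/2·0 = 1/4.
Similarly for Rh via the father's Rh distribution: P(Rh-) = 1/2.
Independent loci: 1/4 × 1/2 = 1/8.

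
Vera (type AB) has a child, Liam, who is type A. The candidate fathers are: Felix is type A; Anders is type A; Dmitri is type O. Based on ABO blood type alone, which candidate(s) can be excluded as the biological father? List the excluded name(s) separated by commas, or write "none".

A candidate is excluded only if no genotype consistent with his phenotype could produce a type A child with a type AB mother.
Every candidate has at least one consistent genotype combination, so none can be excluded.

none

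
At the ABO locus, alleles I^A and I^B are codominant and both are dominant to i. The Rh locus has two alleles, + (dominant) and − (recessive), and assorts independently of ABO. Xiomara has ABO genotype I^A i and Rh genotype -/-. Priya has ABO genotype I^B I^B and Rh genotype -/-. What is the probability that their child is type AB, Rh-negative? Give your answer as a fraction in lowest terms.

ABO cross I^A i × I^B I^B → offspring phenotypes: 1/2 B, 1/2 AB.
Rh cross -/- × -/- → 1 Rh-.
Independent loci: P(type AB, Rh-negative) = 1/2 × 1 = 1/2.

1/2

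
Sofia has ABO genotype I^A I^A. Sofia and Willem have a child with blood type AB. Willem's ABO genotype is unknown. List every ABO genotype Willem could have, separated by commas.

For each candidate genotype of Willem, check whether crossing it with I^A I^A can produce every observed child phenotype.
  I^A I^A → possible child types {A} ✗
  I^A I^B → possible child types {A, AB} ✓
  I^A i → possible child types {A} ✗
  I^B I^B → possible child types {AB} ✓
  I^B i → possible child types {A, AB} ✓
  i i → possible child types {A} ✗

I^A I^B, I^B I^B, I^B i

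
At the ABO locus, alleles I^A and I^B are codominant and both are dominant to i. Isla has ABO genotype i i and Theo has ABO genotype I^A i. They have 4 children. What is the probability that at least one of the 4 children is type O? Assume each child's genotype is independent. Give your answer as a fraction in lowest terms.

15/16

ABO cross i i × I^A i → 1/2 O, 1/2 A.
So P(type O) = 1/2 per child.
P(none) = (1/2)^4 = 1/16; P(at least one) = 1 − 1/16 = 15/16.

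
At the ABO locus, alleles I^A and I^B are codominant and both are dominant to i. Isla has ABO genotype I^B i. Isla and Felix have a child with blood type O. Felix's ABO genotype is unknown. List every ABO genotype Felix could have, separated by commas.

For each candidate genotype of Felix, check whether crossing it with I^B i can produce every observed child phenotype.
  I^A I^A → possible child types {A, AB} ✗
  I^A I^B → possible child types {A, B, AB} ✗
  I^A i → possible child types {O, A, B, AB} ✓
  I^B I^B → possible child types {B} ✗
  I^B i → possible child types {O, B} ✓
  i i → possible child types {O, B} ✓

I^A i, I^B i, i i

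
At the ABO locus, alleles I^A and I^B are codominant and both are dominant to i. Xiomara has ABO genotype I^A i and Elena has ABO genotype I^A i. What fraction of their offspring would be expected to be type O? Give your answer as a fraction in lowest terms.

1/4

ABO cross I^A i × I^A i → offspring phenotypes: 1/4 O, 3/4 A.
So P(type O) = 1/4.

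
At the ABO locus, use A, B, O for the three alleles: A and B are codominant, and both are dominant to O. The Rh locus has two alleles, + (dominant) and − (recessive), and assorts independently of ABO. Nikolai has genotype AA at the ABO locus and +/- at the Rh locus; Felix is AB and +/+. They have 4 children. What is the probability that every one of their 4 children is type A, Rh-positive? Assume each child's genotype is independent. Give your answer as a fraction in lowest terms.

1/16

ABO cross AA × AB → 1/2 A, 1/2 AB.
Rh cross +/- × +/+ → 1 Rh+; so P(type A, Rh-positive) = 1/2 × 1 = 1/2 per child.
All 4 independent: (1/2)^4 = 1/16.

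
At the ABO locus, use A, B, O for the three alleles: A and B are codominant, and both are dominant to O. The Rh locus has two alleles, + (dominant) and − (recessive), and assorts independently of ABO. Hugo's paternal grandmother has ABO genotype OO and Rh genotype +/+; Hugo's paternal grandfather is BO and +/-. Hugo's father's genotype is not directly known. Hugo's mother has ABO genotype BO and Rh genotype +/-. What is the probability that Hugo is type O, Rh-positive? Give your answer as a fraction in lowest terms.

Hugo's father's ABO genotype from OO × BO: 1/2 BO, 1/2 OO.
Crossing each possibility with the mother BO and summing P(type O): 1/2·1/4 + 1/2·1/2 = 3/8.
Similarly for Rh via the father's Rh distribution: P(Rh+) = 7/8.
Independent loci: 3/8 × 7/8 = 21/64.

21/64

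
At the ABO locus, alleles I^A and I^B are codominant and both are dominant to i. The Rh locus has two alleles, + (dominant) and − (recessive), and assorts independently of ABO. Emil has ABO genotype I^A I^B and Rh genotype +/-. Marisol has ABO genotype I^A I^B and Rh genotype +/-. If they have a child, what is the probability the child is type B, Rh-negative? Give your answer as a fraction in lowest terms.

1/16

ABO cross I^A I^B × I^A I^B → offspring phenotypes: 1/4 A, 1/4 B, 1/2 AB.
Rh cross +/- × +/- → 3/4 Rh+, 1/4 Rh-.
Independent loci: P(type B, Rh-negative) = 1/4 × 1/4 = 1/16.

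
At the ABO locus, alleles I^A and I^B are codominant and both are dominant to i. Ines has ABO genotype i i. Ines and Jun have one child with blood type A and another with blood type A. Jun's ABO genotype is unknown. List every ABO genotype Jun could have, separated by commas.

For each candidate genotype of Jun, check whether crossing it with i i can produce every observed child phenotype.
  I^A I^A → possible child types {A} ✓
  I^A I^B → possible child types {A, B} ✓
  I^A i → possible child types {O, A} ✓
  I^B I^B → possible child types {B} ✗
  I^B i → possible child types {O, B} ✗
  i i → possible child types {O} ✗

I^A I^A, I^A I^B, I^A i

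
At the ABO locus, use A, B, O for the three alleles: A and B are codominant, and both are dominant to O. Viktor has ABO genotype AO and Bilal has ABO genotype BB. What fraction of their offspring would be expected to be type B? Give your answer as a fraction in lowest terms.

1/2

ABO cross AO × BB → offspring phenotypes: 1/2 B, 1/2 AB.
So P(type B) = 1/2.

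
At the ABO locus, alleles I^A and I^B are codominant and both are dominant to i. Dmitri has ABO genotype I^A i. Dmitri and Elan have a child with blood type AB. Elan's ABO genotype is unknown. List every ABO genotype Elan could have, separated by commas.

I^A I^B, I^B I^B, I^B i

For each candidate genotype of Elan, check whether crossing it with I^A i can produce every observed child phenotype.
  I^A I^A → possible child types {A} ✗
  I^A I^B → possible child types {A, B, AB} ✓
  I^A i → possible child types {O, A} ✗
  I^B I^B → possible child types {B, AB} ✓
  I^B i → possible child types {O, A, B, AB} ✓
  i i → possible child types {O, A} ✗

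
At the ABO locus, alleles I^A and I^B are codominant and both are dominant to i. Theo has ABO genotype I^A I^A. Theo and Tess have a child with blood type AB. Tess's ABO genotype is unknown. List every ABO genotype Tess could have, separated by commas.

I^A I^B, I^B I^B, I^B i

For each candidate genotype of Tess, check whether crossing it with I^A I^A can produce every observed child phenotype.
  I^A I^A → possible child types {A} ✗
  I^A I^B → possible child types {A, AB} ✓
  I^A i → possible child types {A} ✗
  I^B I^B → possible child types {AB} ✓
  I^B i → possible child types {A, AB} ✓
  i i → possible child types {A} ✗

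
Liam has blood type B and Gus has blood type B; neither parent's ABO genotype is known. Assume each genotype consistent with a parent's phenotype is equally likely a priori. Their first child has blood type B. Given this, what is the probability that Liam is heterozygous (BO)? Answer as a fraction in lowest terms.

7/15

Possible genotypes: Liam ∈ {BB, BO}; Gus ∈ {BB, BO}.
Weight each parental genotype pair by prior × P(type-B child):
  BB × BB: posterior weight 4/15.
  BB × BO: posterior weight 4/15.
  BO × BB: posterior weight 4/15.
  BO × BO: posterior weight 1/5.
Sum the posterior weight over pairs where Liam is BO: 7/15.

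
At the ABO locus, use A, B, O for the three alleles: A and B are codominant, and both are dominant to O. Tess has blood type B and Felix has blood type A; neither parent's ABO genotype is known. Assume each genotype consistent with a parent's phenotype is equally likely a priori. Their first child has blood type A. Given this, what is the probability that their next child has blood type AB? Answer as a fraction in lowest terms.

5/12

Possible genotypes: Tess ∈ {BB, BO}; Felix ∈ {AA, AO}.
Weight each parental genotype pair by prior × P(type-A child):
  BO × AA: posterior weight 2/3; P(next child type AB) = 1/2.
  BO × AO: posterior weight 1/3; P(next child type AB) = 1/4.
Weighted sum = 5/12.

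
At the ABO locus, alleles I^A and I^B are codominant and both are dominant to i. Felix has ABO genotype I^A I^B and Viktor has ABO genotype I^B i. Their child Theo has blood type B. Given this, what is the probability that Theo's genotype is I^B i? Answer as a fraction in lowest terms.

Cross I^A I^B × I^B i → 1/4 I^A I^B, 1/4 I^A i, 1/4 I^B I^B, 1/4 I^B i.
Type-B genotypes among offspring: I^B I^B (1/4), I^B i (1/4); total 1/2.
P(I^B i | type B) = (1/4) / (1/2) = 1/2.

1/2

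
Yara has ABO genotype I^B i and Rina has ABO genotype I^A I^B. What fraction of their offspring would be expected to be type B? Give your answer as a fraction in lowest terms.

1/2

ABO cross I^B i × I^A I^B → offspring phenotypes: 1/4 A, 1/2 B, 1/4 AB.
So P(type B) = 1/2.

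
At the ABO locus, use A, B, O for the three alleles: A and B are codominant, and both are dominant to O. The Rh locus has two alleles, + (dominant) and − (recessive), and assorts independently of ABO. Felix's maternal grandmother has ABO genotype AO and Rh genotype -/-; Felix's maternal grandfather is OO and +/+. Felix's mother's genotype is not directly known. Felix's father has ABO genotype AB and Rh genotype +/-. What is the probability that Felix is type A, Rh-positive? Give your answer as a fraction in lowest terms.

3/8

Felix's mother's ABO genotype from AO × OO: 1/2 AO, 1/2 OO.
Crossing each possibility with the father AB and summing P(type A): 1/2·1/2 + 1/2·1/2 = 1/2.
Similarly for Rh via the mother's Rh distribution: P(Rh+) = 3/4.
Independent loci: 1/2 × 3/4 = 3/8.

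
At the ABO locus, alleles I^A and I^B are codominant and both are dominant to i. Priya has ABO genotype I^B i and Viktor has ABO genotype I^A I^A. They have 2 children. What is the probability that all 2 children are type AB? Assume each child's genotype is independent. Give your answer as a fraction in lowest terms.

1/4

ABO cross I^B i × I^A I^A → 1/2 A, 1/2 AB.
So P(type AB) = 1/2 per child.
All 2 independent: (1/2)^2 = 1/4.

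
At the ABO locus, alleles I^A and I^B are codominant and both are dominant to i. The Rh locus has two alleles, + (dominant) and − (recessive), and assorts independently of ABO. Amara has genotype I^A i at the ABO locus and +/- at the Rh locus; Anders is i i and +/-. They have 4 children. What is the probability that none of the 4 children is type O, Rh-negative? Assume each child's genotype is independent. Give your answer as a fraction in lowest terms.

ABO cross I^A i × i i → 1/2 O, 1/2 A.
Rh cross +/- × +/- → 3/4 Rh+, 1/4 Rh-; so P(type O, Rh-negative) = 1/2 × 1/4 = 1/8 per child.
P(not type O, Rh-negative) = 7/8 for one child; (7/8)^4 = 2401/4096.

2401/4096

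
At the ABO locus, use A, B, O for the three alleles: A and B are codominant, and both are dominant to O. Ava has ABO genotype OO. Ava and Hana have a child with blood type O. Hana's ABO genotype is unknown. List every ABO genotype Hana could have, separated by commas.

AO, BO, OO

For each candidate genotype of Hana, check whether crossing it with OO can produce every observed child phenotype.
  AA → possible child types {A} ✗
  AB → possible child types {A, B} ✗
  AO → possible child types {O, A} ✓
  BB → possible child types {B} ✗
  BO → possible child types {O, B} ✓
  OO → possible child types {O} ✓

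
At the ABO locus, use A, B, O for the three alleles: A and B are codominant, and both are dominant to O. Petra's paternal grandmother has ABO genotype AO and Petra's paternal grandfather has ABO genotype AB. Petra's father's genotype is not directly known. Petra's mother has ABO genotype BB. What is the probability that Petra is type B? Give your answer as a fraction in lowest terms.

1/2

Petra's father's ABO genotype from AO × AB: 1/4 AA, 1/4 AB, 1/4 AO, 1/4 BO.
Crossing each possibility with the mother BB and summing P(type B): 1/4·0 + 1/4·1/2 + 1/4·1/2 + 1/4·1 = 1/2.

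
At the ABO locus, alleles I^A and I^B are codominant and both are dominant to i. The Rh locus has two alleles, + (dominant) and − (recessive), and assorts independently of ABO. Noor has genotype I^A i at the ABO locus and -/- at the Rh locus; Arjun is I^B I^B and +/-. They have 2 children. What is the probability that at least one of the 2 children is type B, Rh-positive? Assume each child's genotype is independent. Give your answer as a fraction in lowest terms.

ABO cross I^A i × I^B I^B → 1/2 B, 1/2 AB.
Rh cross -/- × +/- → 1/2 Rh+, 1/2 Rh-; so P(type B, Rh-positive) = 1/2 × 1/2 = 1/4 per child.
P(none) = (3/4)^2 = 9/16; P(at least one) = 1 − 9/16 = 7/16.

7/16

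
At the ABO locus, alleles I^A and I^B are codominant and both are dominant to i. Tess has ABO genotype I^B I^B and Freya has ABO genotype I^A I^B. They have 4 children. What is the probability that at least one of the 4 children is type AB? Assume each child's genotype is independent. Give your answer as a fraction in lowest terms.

15/16

ABO cross I^B I^B × I^A I^B → 1/2 B, 1/2 AB.
So P(type AB) = 1/2 per child.
P(none) = (1/2)^4 = 1/16; P(at least one) = 1 − 1/16 = 15/16.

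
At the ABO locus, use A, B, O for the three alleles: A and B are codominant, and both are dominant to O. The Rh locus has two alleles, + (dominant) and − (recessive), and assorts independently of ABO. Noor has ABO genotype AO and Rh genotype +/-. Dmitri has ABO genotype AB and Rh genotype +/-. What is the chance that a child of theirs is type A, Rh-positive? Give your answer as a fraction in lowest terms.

3/8

ABO cross AO × AB → offspring phenotypes: 1/2 A, 1/4 B, 1/4 AB.
Rh cross +/- × +/- → 3/4 Rh+, 1/4 Rh-.
Independent loci: P(type A, Rh-positive) = 1/2 × 3/4 = 3/8.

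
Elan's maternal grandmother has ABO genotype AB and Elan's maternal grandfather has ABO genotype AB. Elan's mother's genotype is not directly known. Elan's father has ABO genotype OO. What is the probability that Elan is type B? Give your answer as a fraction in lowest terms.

1/2

Elan's mother's ABO genotype from AB × AB: 1/4 AA, 1/2 AB, 1/4 BB.
Crossing each possibility with the father OO and summing P(type B): 1/4·0 + 1/2·1/2 + 1/4·1 = 1/2.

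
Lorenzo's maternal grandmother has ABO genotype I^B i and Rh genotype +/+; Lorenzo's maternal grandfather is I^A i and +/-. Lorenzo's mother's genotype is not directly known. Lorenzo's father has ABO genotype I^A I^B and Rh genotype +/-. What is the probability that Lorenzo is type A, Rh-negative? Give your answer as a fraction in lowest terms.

3/64

Lorenzo's mother's ABO genotype from I^B i × I^A i: 1/4 I^A I^B, 1/4 I^A i, 1/4 I^B i, 1/4 i i.
Crossing each possibility with the father I^A I^B and summing P(type A): 1/4·1/4 + 1/4·1/2 + 1/4·1/4 + 1/4·1/2 = 3/8.
Similarly for Rh via the mother's Rh distribution: P(Rh-) = 1/8.
Independent loci: 3/8 × 1/8 = 3/64.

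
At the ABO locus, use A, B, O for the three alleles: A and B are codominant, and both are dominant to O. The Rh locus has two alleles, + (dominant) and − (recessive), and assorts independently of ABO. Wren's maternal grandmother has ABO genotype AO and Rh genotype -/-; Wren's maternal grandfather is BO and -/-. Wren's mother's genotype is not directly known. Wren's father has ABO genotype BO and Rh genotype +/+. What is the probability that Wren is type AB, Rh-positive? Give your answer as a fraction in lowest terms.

Wren's mother's ABO genotype from AO × BO: 1/4 AB, 1/4 AO, 1/4 BO, 1/4 OO.
Crossing each possibility with the father BO and summing P(type AB): 1/4·1/4 + 1/4·1/4 + 1/4·0 + 1/4·0 = 1/8.
Similarly for Rh via the mother's Rh distribution: P(Rh+) = 1.
Independent loci: 1/8 × 1 = 1/8.

1/8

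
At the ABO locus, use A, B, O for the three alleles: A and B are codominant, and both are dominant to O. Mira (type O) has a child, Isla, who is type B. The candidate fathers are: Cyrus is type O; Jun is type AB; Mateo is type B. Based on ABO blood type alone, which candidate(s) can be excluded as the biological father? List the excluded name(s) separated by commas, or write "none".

A candidate is excluded only if no genotype consistent with his phenotype could produce a type B child with a type O mother.
Cyrus (type O): no genotype consistent with that phenotype can produce a type-B child with a type-O mother.

Cyrus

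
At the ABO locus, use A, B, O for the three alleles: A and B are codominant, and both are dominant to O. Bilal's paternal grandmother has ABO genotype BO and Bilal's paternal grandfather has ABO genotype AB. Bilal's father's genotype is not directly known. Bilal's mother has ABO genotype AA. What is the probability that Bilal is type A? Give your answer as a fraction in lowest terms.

Bilal's father's ABO genotype from BO × AB: 1/4 AB, 1/4 AO, 1/4 BB, 1/4 BO.
Crossing each possibility with the mother AA and summing P(type A): 1/4·1/2 + 1/4·1 + 1/4·0 + 1/4·1/2 = 1/2.

1/2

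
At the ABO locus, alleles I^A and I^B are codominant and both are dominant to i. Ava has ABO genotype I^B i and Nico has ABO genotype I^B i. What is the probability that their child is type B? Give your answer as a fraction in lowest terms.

ABO cross I^B i × I^B i → offspring phenotypes: 1/4 O, 3/4 B.
So P(type B) = 3/4.

3/4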